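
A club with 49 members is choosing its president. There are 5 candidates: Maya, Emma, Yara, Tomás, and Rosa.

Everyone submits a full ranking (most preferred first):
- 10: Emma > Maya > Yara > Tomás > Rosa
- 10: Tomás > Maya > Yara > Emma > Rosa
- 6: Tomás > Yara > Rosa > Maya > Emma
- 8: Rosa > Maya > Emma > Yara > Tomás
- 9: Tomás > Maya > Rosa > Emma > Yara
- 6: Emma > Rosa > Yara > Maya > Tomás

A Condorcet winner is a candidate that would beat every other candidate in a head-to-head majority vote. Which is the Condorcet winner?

Tomás

Tomás vs Maya: 25–24
Tomás vs Emma: 25–24
Tomás vs Yara: 25–24
Tomás vs Rosa: 35–14
Tomás beats every other candidate.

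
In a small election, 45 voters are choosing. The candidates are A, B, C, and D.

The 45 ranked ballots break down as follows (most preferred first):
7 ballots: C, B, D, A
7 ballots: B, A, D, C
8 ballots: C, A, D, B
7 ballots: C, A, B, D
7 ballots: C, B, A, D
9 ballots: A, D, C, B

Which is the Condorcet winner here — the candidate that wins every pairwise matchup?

C

C vs A: 29–16
C vs B: 38–7
C vs D: 29–16
C beats every other candidate.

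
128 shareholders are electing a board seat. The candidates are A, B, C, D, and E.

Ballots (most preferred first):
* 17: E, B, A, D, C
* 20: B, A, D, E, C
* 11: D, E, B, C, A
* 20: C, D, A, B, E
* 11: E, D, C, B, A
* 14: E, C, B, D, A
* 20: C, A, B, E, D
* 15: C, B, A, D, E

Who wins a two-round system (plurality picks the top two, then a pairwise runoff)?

Round 1 first-place votes: A 0, B 20, C 55, D 11, E 42. C and E advance.
Runoff: C is ranked above E on 55 ballots, E above C on 73.

E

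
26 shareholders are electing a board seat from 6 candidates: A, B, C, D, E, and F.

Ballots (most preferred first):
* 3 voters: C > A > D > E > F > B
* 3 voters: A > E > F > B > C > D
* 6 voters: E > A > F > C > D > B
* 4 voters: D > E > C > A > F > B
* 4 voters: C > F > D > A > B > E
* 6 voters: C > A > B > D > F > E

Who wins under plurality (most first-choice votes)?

First-place votes: A 3, B 0, C 13, D 4, E 6, F 0.

C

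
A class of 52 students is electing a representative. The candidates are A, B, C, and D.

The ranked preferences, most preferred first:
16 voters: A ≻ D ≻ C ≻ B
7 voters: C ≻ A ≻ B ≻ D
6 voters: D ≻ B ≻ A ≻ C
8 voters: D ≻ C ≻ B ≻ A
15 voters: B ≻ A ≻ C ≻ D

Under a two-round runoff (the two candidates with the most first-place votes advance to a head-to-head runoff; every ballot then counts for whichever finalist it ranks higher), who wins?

Round 1 first-place votes: A 16, B 15, C 7, D 14. A and B advance.
Runoff: A is ranked above B on 23 ballots, B above A on 29.

B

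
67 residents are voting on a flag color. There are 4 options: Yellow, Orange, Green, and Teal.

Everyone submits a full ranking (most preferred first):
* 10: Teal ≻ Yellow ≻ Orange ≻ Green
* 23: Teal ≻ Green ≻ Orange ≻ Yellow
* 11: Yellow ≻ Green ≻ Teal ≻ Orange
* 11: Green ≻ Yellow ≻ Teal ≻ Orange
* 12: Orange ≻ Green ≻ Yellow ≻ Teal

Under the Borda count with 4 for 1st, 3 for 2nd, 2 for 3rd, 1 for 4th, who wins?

Green

Yellow: 10×3 + 23×1 + 11×4 + 11×3 + 12×2 = 154
Orange: 10×2 + 23×2 + 11×1 + 11×1 + 12×4 = 136
Green: 10×1 + 23×3 + 11×3 + 11×4 + 12×3 = 192
Teal: 10×4 + 23×4 + 11×2 + 11×2 + 12×1 = 188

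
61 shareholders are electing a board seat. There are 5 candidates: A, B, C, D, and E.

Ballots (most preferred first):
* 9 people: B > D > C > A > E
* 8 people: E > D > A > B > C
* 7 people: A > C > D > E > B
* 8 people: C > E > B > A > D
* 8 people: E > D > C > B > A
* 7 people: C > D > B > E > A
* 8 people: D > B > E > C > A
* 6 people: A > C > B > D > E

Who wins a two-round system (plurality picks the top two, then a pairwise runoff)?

Round 1 first-place votes: A 13, B 9, C 15, D 8, E 16. E and C advance.
Runoff: E is ranked above C on 24 ballots, C above E on 37.

C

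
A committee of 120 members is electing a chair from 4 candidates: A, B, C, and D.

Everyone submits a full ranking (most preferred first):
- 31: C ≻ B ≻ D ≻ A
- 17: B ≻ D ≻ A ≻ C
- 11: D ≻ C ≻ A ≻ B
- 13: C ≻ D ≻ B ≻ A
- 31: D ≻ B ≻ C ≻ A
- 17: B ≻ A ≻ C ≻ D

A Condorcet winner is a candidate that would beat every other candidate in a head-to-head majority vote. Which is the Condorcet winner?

B

B vs A: 109–11
B vs C: 65–55
B vs D: 65–55
B beats every other candidate.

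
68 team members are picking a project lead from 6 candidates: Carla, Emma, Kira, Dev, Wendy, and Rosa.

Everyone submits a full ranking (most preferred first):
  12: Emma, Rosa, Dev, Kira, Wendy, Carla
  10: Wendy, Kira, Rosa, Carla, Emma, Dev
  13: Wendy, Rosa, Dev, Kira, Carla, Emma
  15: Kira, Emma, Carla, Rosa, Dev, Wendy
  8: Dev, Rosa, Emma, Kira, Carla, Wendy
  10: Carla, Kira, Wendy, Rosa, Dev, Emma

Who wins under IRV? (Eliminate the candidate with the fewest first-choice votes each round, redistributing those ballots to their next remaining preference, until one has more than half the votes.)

Round 1: Carla 10, Emma 12, Kira 15, Dev 8, Wendy 23, Rosa 0. Rosa eliminated.
Round 2: Carla 10, Emma 12, Kira 15, Dev 8, Wendy 23. Dev eliminated.
Round 3: Carla 10, Emma 20, Kira 15, Wendy 23. Carla eliminated.
Round 4: Emma 20, Kira 25, Wendy 23. Emma eliminated.
Round 5: Kira 45, Wendy 23. Kira has a majority (≥35).

Kira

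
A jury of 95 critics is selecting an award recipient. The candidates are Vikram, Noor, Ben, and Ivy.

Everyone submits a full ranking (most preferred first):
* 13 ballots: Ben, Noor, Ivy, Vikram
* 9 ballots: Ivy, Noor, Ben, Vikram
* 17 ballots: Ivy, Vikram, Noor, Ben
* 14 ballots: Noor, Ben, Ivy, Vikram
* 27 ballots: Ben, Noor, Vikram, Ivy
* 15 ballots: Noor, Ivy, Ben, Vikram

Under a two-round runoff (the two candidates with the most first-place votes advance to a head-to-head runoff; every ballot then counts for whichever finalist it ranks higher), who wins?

Round 1 first-place votes: Vikram 0, Noor 29, Ben 40, Ivy 26. Ben and Noor advance.
Runoff: Ben is ranked above Noor on 40 ballots, Noor above Ben on 55.

Noor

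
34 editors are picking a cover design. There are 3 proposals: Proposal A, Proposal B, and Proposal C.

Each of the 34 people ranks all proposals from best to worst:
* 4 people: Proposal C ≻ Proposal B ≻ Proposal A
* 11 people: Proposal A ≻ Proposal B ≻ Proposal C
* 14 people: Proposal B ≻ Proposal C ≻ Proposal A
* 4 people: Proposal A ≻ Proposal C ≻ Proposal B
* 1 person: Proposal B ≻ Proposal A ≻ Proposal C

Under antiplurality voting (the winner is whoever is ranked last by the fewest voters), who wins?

Last-place votes: Proposal A 18, Proposal B 4, Proposal C 12.

Proposal B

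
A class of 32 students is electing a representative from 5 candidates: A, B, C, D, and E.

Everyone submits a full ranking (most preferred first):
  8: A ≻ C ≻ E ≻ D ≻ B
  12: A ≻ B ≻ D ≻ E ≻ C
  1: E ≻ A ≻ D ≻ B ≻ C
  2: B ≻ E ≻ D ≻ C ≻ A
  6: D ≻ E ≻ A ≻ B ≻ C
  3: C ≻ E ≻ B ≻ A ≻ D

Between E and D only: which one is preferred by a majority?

E is ranked above D on 14 ballots; D above E on 18.

D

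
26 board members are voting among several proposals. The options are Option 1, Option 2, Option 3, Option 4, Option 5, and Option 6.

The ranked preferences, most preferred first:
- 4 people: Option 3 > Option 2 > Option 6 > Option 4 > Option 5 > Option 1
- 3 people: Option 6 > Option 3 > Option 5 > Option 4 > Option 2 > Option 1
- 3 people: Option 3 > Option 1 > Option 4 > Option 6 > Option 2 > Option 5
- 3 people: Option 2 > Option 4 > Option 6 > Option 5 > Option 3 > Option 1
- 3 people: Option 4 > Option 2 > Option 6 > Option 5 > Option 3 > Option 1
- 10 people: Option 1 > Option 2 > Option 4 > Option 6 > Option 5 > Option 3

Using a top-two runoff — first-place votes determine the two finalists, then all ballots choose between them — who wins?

Option 3

Round 1 first-place votes: Option 1 10, Option 2 3, Option 3 7, Option 4 3, Option 5 0, Option 6 3. Option 1 and Option 3 advance.
Runoff: Option 1 is ranked above Option 3 on 10 ballots, Option 3 above Option 1 on 16.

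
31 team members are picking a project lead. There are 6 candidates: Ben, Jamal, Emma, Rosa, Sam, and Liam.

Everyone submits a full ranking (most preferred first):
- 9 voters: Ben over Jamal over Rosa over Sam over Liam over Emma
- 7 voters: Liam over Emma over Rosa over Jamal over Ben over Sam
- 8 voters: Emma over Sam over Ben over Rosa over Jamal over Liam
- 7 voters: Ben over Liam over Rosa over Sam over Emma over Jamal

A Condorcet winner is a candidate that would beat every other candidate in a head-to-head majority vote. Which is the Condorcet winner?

Ben

Ben vs Jamal: 24–7
Ben vs Emma: 16–15
Ben vs Rosa: 24–7
Ben vs Sam: 23–8
Ben vs Liam: 24–7
Ben beats every other candidate.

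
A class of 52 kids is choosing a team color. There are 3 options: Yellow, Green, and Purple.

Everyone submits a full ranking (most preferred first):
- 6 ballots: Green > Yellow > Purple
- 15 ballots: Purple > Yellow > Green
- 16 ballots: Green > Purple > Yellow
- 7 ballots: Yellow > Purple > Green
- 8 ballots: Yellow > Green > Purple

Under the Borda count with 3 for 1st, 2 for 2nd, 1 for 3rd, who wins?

Purple

Yellow: 6×2 + 15×2 + 16×1 + 7×3 + 8×3 = 103
Green: 6×3 + 15×1 + 16×3 + 7×1 + 8×2 = 104
Purple: 6×1 + 15×3 + 16×2 + 7×2 + 8×1 = 105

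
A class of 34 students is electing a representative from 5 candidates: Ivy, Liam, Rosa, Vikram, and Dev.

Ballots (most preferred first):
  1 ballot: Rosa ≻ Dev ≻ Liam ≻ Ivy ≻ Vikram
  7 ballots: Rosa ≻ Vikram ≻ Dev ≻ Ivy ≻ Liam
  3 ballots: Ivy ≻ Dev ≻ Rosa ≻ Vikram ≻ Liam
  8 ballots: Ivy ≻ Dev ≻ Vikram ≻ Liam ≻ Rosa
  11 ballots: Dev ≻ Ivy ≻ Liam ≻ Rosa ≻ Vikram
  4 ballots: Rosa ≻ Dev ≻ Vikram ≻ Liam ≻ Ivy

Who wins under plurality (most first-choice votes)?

First-place votes: Ivy 11, Liam 0, Rosa 12, Vikram 0, Dev 11.

Rosa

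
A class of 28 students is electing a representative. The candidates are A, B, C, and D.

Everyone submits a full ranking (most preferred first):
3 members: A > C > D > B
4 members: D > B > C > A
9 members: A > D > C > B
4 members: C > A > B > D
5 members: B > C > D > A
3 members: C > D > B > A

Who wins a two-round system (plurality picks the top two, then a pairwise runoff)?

C

Round 1 first-place votes: A 12, B 5, C 7, D 4. A and C advance.
Runoff: A is ranked above C on 12 ballots, C above A on 16.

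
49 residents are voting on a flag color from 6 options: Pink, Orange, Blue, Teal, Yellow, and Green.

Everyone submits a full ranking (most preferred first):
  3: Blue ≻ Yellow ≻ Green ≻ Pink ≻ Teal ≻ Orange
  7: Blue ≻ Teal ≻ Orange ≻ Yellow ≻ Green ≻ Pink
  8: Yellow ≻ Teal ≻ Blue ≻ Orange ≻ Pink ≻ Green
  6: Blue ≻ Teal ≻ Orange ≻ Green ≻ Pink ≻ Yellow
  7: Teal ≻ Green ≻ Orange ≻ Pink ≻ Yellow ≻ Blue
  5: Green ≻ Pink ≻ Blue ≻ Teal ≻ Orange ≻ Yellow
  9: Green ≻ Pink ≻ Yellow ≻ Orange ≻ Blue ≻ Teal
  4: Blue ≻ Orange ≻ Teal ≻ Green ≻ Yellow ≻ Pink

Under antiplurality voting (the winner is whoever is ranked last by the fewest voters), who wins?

Orange

Last-place votes: Pink 11, Orange 3, Blue 7, Teal 9, Yellow 11, Green 8.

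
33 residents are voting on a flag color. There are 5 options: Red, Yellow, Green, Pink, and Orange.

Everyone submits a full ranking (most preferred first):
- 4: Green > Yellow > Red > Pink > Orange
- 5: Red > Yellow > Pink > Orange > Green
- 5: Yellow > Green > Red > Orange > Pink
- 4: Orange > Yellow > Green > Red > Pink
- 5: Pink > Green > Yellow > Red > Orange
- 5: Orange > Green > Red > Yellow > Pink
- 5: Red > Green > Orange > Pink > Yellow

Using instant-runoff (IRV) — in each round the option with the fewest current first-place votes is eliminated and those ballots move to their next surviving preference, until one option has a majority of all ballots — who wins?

Round 1: Red 10, Yellow 5, Green 4, Pink 5, Orange 9. Green eliminated.
Round 2: Red 10, Yellow 9, Pink 5, Orange 9. Pink eliminated.
Round 3: Red 10, Yellow 14, Orange 9. Orange eliminated.
Round 4: Red 15, Yellow 18. Yellow has a majority (≥17).

Yellow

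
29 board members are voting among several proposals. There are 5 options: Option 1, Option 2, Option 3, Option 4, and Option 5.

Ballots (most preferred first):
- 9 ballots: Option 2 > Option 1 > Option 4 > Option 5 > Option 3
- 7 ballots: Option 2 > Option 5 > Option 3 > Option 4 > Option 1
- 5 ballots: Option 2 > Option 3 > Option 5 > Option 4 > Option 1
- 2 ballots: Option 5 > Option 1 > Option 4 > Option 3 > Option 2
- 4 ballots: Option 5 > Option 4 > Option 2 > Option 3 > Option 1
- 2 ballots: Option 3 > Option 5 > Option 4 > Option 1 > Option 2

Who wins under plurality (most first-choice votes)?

First-place votes: Option 1 0, Option 2 21, Option 3 2, Option 4 0, Option 5 6.

Option 2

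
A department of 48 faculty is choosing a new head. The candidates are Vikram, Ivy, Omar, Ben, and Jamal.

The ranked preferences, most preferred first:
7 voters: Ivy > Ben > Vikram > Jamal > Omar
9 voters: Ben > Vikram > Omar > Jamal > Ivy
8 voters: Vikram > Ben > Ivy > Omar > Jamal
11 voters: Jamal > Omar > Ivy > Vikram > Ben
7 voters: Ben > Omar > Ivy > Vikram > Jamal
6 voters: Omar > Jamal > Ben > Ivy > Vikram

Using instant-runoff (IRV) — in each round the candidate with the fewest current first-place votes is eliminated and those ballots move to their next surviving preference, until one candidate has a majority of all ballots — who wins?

Round 1: Vikram 8, Ivy 7, Omar 6, Ben 16, Jamal 11. Omar eliminated.
Round 2: Vikram 8, Ivy 7, Ben 16, Jamal 17. Ivy eliminated.
Round 3: Vikram 8, Ben 23, Jamal 17. Vikram eliminated.
Round 4: Ben 31, Jamal 17. Ben has a majority (≥25).

Ben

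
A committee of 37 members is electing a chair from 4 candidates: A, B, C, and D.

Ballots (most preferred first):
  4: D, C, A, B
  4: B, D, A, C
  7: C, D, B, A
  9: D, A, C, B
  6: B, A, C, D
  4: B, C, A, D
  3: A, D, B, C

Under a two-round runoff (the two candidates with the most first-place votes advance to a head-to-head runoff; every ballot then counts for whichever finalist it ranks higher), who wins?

Round 1 first-place votes: A 3, B 14, C 7, D 13. B and D advance.
Runoff: B is ranked above D on 14 ballots, D above B on 23.

D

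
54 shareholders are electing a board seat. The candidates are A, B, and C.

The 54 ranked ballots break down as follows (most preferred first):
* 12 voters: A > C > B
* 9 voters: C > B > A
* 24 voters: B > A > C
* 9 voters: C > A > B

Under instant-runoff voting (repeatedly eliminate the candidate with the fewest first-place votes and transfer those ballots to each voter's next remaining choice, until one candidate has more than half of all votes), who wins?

C

Round 1: A 12, B 24, C 18. A eliminated.
Round 2: B 24, C 30. C has a majority (≥28).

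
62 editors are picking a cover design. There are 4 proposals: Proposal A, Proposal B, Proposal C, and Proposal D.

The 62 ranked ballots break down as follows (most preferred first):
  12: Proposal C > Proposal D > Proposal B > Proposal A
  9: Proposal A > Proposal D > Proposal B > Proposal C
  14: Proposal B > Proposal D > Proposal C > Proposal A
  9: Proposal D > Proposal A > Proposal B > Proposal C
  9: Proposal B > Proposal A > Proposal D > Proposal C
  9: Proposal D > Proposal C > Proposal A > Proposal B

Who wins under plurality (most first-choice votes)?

First-place votes: Proposal A 9, Proposal B 23, Proposal C 12, Proposal D 18.

Proposal B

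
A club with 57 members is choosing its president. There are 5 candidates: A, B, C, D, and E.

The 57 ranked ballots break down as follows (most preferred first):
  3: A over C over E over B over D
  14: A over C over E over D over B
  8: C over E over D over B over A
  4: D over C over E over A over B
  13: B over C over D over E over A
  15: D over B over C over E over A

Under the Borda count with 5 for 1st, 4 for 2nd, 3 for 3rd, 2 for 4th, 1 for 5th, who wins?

C

A: 3×5 + 14×5 + 8×1 + 4×2 + 13×1 + 15×1 = 129
B: 3×2 + 14×1 + 8×2 + 4×1 + 13×5 + 15×4 = 165
C: 3×4 + 14×4 + 8×5 + 4×4 + 13×4 + 15×3 = 221
D: 3×1 + 14×2 + 8×3 + 4×5 + 13×3 + 15×5 = 189
E: 3×3 + 14×3 + 8×4 + 4×3 + 13×2 + 15×2 = 151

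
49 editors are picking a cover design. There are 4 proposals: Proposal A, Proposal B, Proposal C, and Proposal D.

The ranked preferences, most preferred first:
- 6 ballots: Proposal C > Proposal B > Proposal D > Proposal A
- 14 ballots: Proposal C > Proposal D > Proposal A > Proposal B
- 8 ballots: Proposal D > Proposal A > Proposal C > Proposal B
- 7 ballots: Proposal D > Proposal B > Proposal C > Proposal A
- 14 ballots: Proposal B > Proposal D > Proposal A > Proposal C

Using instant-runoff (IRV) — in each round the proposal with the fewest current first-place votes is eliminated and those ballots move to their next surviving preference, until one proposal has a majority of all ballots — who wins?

Proposal D

Round 1: Proposal A 0, Proposal B 14, Proposal C 20, Proposal D 15. Proposal A eliminated.
Round 2: Proposal B 14, Proposal C 20, Proposal D 15. Proposal B eliminated.
Round 3: Proposal C 20, Proposal D 29. Proposal D has a majority (≥25).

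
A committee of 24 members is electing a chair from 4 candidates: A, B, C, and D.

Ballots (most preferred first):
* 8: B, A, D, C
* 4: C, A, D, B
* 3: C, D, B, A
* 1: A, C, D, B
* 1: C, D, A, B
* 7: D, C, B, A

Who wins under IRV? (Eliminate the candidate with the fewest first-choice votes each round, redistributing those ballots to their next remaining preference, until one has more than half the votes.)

Round 1: A 1, B 8, C 8, D 7. A eliminated.
Round 2: B 8, C 9, D 7. D eliminated.
Round 3: B 8, C 16. C has a majority (≥13).

C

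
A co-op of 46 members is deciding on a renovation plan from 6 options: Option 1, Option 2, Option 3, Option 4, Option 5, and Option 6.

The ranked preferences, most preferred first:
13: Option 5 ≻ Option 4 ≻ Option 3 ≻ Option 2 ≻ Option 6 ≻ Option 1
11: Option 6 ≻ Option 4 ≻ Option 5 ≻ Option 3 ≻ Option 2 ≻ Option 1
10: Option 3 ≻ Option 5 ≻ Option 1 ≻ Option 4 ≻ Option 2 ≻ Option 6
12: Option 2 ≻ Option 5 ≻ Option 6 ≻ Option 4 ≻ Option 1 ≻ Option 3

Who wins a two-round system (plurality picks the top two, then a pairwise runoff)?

Option 5

Round 1 first-place votes: Option 1 0, Option 2 12, Option 3 10, Option 4 0, Option 5 13, Option 6 11. Option 5 and Option 2 advance.
Runoff: Option 5 is ranked above Option 2 on 34 ballots, Option 2 above Option 5 on 12.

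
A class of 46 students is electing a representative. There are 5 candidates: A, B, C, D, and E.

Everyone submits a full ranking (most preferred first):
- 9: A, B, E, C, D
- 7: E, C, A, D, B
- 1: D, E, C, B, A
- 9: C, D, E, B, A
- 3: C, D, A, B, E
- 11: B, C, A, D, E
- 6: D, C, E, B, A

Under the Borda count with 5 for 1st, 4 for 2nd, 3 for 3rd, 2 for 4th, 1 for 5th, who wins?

A: 9×5 + 7×3 + 1×1 + 9×1 + 3×3 + 11×3 + 6×1 = 124
B: 9×4 + 7×1 + 1×2 + 9×2 + 3×2 + 11×5 + 6×2 = 136
C: 9×2 + 7×4 + 1×3 + 9×5 + 3×5 + 11×4 + 6×4 = 177
D: 9×1 + 7×2 + 1×5 + 9×4 + 3×4 + 11×2 + 6×5 = 128
E: 9×3 + 7×5 + 1×4 + 9×3 + 3×1 + 11×1 + 6×3 = 125

C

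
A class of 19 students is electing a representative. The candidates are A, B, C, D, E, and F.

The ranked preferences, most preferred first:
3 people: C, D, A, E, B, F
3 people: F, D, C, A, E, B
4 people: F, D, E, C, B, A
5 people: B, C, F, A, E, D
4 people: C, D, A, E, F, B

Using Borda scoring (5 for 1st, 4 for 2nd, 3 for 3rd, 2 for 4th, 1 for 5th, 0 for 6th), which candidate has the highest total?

A: 3×3 + 3×2 + 4×0 + 5×2 + 4×3 = 37
B: 3×1 + 3×0 + 4×1 + 5×5 + 4×0 = 32
C: 3×5 + 3×3 + 4×2 + 5×4 + 4×5 = 72
D: 3×4 + 3×4 + 4×4 + 5×0 + 4×4 = 56
E: 3×2 + 3×1 + 4×3 + 5×1 + 4×2 = 34
F: 3×0 + 3×5 + 4×5 + 5×3 + 4×1 = 54

C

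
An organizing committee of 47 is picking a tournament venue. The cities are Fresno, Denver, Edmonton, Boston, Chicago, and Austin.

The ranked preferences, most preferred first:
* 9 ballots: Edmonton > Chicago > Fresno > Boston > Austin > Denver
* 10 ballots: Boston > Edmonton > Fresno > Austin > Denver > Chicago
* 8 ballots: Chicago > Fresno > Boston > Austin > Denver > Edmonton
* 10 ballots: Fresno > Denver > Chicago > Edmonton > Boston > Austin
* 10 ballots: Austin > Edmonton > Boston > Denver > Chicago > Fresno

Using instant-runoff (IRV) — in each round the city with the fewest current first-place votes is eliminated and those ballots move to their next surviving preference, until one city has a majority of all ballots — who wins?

Fresno

Round 1: Fresno 10, Denver 0, Edmonton 9, Boston 10, Chicago 8, Austin 10. Denver eliminated.
Round 2: Fresno 10, Edmonton 9, Boston 10, Chicago 8, Austin 10. Chicago eliminated.
Round 3: Fresno 18, Edmonton 9, Boston 10, Austin 10. Edmonton eliminated.
Round 4: Fresno 27, Boston 10, Austin 10. Fresno has a majority (≥24).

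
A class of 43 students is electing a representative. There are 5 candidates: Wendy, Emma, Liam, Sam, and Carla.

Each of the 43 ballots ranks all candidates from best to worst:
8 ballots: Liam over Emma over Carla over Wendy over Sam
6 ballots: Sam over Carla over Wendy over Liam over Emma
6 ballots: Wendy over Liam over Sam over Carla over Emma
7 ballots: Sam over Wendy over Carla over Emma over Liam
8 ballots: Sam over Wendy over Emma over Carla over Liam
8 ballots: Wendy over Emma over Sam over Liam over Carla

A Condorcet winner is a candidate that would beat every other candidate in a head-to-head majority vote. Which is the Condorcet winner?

Wendy

Wendy vs Emma: 35–8
Wendy vs Liam: 35–8
Wendy vs Sam: 22–21
Wendy vs Carla: 29–14
Wendy beats every other candidate.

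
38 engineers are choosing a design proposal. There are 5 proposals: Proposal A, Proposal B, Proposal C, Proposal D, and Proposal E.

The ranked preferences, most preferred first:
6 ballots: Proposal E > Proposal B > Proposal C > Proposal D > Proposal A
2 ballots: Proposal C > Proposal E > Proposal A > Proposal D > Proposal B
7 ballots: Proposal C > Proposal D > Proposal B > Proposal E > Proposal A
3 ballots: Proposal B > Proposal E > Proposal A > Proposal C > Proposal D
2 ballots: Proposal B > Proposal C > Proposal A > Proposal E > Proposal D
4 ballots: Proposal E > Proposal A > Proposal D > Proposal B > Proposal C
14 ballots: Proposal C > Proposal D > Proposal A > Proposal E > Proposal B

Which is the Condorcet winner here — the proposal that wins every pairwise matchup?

Proposal C vs Proposal A: 31–7
Proposal C vs Proposal B: 23–15
Proposal C vs Proposal D: 34–4
Proposal C vs Proposal E: 25–13
Proposal C beats every other proposal.

Proposal C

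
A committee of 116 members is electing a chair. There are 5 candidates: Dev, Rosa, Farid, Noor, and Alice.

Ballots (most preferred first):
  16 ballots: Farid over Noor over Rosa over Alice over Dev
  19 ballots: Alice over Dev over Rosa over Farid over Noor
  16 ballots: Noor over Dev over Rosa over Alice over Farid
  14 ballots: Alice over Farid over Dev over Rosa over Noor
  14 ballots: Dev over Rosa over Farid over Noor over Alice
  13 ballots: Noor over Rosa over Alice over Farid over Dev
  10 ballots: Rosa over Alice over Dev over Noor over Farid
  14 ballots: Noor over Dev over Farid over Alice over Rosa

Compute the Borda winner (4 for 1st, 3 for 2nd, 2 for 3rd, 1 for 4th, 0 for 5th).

Dev

Dev: 16×0 + 19×3 + 16×3 + 14×2 + 14×4 + 13×0 + 10×2 + 14×3 = 251
Rosa: 16×2 + 19×2 + 16×2 + 14×1 + 14×3 + 13×3 + 10×4 + 14×0 = 237
Farid: 16×4 + 19×1 + 16×0 + 14×3 + 14×2 + 13×1 + 10×0 + 14×2 = 194
Noor: 16×3 + 19×0 + 16×4 + 14×0 + 14×1 + 13×4 + 10×1 + 14×4 = 244
Alice: 16×1 + 19×4 + 16×1 + 14×4 + 14×0 + 13×2 + 10×3 + 14×1 = 234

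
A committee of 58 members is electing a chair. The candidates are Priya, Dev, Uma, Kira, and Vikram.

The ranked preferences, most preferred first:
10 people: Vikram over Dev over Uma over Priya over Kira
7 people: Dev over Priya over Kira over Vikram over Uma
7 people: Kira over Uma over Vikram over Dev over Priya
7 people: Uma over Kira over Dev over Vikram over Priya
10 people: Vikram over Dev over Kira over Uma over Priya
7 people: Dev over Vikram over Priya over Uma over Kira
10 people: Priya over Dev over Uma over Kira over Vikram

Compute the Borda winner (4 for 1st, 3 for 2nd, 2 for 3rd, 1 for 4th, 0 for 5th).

Dev

Priya: 10×1 + 7×3 + 7×0 + 7×0 + 10×0 + 7×2 + 10×4 = 85
Dev: 10×3 + 7×4 + 7×1 + 7×2 + 10×3 + 7×4 + 10×3 = 167
Uma: 10×2 + 7×0 + 7×3 + 7×4 + 10×1 + 7×1 + 10×2 = 106
Kira: 10×0 + 7×2 + 7×4 + 7×3 + 10×2 + 7×0 + 10×1 = 93
Vikram: 10×4 + 7×1 + 7×2 + 7×1 + 10×4 + 7×3 + 10×0 = 129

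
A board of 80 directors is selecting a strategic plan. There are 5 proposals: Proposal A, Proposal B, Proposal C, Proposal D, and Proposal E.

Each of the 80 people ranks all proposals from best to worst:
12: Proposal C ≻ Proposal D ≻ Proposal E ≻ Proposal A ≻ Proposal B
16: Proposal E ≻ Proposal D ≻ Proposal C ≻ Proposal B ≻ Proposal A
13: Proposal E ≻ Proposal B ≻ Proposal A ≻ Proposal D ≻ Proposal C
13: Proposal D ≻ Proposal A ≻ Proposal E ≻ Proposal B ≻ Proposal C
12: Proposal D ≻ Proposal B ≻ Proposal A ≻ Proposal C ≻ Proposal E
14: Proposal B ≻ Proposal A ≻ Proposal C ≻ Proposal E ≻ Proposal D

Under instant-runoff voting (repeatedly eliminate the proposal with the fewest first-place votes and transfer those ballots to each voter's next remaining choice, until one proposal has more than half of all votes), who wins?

Proposal E

Round 1: Proposal A 0, Proposal B 14, Proposal C 12, Proposal D 25, Proposal E 29. Proposal A eliminated.
Round 2: Proposal B 14, Proposal C 12, Proposal D 25, Proposal E 29. Proposal C eliminated.
Round 3: Proposal B 14, Proposal D 37, Proposal E 29. Proposal B eliminated.
Round 4: Proposal D 37, Proposal E 43. Proposal E has a majority (≥41).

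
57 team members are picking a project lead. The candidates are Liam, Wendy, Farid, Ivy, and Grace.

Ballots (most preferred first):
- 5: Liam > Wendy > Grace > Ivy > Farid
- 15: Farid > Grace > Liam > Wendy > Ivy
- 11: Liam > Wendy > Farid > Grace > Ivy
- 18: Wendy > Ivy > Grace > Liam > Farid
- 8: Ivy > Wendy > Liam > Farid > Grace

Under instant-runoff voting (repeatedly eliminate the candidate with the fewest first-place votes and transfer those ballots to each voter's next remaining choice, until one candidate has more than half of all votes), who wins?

Round 1: Liam 16, Wendy 18, Farid 15, Ivy 8, Grace 0. Grace eliminated.
Round 2: Liam 16, Wendy 18, Farid 15, Ivy 8. Ivy eliminated.
Round 3: Liam 16, Wendy 26, Farid 15. Farid eliminated.
Round 4: Liam 31, Wendy 26. Liam has a majority (≥29).

Liam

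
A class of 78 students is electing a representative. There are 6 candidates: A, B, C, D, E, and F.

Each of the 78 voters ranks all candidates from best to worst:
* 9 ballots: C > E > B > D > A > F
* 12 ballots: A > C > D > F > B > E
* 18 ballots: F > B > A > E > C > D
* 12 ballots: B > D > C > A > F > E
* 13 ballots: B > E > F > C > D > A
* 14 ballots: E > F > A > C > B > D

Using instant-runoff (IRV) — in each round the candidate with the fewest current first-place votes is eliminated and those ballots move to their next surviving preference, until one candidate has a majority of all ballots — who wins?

F

Round 1: A 12, B 25, C 9, D 0, E 14, F 18. D eliminated.
Round 2: A 12, B 25, C 9, E 14, F 18. C eliminated.
Round 3: A 12, B 25, E 23, F 18. A eliminated.
Round 4: B 25, E 23, F 30. E eliminated.
Round 5: B 34, F 44. F has a majority (≥40).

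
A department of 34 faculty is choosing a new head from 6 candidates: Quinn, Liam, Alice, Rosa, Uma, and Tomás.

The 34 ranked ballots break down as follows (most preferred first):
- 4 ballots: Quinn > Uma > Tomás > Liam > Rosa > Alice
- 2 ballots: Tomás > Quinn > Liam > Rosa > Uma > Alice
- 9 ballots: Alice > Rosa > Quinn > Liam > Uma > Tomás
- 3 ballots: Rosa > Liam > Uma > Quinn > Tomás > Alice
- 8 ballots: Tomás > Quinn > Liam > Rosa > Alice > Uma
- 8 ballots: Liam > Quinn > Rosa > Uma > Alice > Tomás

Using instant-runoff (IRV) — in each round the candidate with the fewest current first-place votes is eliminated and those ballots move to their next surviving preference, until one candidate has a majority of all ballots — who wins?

Liam

Round 1: Quinn 4, Liam 8, Alice 9, Rosa 3, Uma 0, Tomás 10. Uma eliminated.
Round 2: Quinn 4, Liam 8, Alice 9, Rosa 3, Tomás 10. Rosa eliminated.
Round 3: Quinn 4, Liam 11, Alice 9, Tomás 10. Quinn eliminated.
Round 4: Liam 11, Alice 9, Tomás 14. Alice eliminated.
Round 5: Liam 20, Tomás 14. Liam has a majority (≥18).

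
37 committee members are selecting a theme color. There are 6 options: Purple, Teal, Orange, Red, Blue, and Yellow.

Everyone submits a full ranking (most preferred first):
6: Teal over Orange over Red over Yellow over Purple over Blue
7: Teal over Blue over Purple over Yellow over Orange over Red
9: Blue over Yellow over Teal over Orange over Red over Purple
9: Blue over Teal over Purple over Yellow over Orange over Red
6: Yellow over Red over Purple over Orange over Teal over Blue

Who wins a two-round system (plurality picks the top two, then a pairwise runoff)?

Teal

Round 1 first-place votes: Purple 0, Teal 13, Orange 0, Red 0, Blue 18, Yellow 6. Blue and Teal advance.
Runoff: Blue is ranked above Teal on 18 ballots, Teal above Blue on 19.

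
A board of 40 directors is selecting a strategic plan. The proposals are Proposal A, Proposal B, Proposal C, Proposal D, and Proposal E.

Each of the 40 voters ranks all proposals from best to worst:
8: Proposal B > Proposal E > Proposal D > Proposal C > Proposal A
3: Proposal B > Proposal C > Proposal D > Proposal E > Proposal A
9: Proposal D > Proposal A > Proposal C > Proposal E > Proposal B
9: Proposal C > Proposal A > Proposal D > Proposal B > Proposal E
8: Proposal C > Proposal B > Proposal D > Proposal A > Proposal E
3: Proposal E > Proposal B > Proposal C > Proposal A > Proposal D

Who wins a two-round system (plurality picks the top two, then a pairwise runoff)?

Proposal C

Round 1 first-place votes: Proposal A 0, Proposal B 11, Proposal C 17, Proposal D 9, Proposal E 3. Proposal C and Proposal B advance.
Runoff: Proposal C is ranked above Proposal B on 26 ballots, Proposal B above Proposal C on 14.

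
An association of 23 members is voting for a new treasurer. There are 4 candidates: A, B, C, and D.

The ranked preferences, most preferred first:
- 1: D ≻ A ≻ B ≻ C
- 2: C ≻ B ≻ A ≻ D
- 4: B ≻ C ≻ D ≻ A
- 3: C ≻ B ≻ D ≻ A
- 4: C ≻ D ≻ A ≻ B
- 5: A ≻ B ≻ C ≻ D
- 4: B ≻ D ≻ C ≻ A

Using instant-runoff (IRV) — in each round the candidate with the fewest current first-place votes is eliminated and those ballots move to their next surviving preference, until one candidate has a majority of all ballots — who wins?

Round 1: A 5, B 8, C 9, D 1. D eliminated.
Round 2: A 6, B 8, C 9. A eliminated.
Round 3: B 14, C 9. B has a majority (≥12).

B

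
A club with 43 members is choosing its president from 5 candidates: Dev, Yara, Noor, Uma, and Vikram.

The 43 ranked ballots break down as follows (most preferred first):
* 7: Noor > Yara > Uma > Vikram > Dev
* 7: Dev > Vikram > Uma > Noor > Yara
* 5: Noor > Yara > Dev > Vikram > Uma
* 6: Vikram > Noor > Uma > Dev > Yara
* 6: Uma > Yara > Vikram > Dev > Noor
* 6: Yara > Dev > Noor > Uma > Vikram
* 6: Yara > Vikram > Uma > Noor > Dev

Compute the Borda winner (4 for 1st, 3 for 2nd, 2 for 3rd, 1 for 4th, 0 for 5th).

Dev: 7×0 + 7×4 + 5×2 + 6×1 + 6×1 + 6×3 + 6×0 = 68
Yara: 7×3 + 7×0 + 5×3 + 6×0 + 6×3 + 6×4 + 6×4 = 102
Noor: 7×4 + 7×1 + 5×4 + 6×3 + 6×0 + 6×2 + 6×1 = 91
Uma: 7×2 + 7×2 + 5×0 + 6×2 + 6×4 + 6×1 + 6×2 = 82
Vikram: 7×1 + 7×3 + 5×1 + 6×4 + 6×2 + 6×0 + 6×3 = 87

Yara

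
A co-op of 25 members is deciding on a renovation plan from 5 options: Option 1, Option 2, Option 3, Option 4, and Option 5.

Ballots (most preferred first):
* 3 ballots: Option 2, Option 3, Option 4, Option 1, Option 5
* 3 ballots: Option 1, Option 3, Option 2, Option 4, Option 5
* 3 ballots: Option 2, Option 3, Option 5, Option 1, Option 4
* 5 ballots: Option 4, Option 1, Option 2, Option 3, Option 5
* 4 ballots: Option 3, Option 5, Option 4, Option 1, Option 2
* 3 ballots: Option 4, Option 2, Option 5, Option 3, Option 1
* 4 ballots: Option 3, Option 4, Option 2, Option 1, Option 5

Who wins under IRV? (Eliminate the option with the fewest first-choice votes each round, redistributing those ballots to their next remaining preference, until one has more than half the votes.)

Option 3

Round 1: Option 1 3, Option 2 6, Option 3 8, Option 4 8, Option 5 0. Option 5 eliminated.
Round 2: Option 1 3, Option 2 6, Option 3 8, Option 4 8. Option 1 eliminated.
Round 3: Option 2 6, Option 3 11, Option 4 8. Option 2 eliminated.
Round 4: Option 3 17, Option 4 8. Option 3 has a majority (≥13).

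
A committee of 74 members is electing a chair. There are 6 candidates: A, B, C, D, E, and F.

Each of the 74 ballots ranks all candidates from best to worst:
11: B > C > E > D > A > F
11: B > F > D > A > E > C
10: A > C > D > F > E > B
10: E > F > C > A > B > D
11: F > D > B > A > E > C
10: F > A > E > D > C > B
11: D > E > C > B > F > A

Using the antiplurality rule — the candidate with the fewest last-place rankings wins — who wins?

E

Last-place votes: A 11, B 20, C 22, D 10, E 0, F 11.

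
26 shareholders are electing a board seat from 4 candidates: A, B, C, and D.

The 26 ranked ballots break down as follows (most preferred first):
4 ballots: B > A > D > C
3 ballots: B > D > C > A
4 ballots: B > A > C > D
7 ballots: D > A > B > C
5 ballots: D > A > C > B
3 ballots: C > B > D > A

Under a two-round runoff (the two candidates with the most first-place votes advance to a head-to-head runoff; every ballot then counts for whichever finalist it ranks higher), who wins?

B

Round 1 first-place votes: A 0, B 11, C 3, D 12. D and B advance.
Runoff: D is ranked above B on 12 ballots, B above D on 14.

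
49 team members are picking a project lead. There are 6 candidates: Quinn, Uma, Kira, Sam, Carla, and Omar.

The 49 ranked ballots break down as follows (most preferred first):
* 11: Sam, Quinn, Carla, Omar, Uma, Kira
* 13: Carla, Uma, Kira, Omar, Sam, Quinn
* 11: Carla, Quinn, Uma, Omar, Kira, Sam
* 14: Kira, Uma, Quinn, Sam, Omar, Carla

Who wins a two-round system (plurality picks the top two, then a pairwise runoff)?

Carla

Round 1 first-place votes: Quinn 0, Uma 0, Kira 14, Sam 11, Carla 24, Omar 0. Carla and Kira advance.
Runoff: Carla is ranked above Kira on 35 ballots, Kira above Carla on 14.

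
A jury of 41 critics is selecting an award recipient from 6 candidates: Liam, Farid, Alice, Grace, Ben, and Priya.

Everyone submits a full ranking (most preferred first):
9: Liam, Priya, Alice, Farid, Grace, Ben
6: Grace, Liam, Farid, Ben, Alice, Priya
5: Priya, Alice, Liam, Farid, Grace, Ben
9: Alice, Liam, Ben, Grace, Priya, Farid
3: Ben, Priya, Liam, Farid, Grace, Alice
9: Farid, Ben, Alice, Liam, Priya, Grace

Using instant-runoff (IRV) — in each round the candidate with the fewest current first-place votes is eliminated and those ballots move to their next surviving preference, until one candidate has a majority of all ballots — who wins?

Round 1: Liam 9, Farid 9, Alice 9, Grace 6, Ben 3, Priya 5. Ben eliminated.
Round 2: Liam 9, Farid 9, Alice 9, Grace 6, Priya 8. Grace eliminated.
Round 3: Liam 15, Farid 9, Alice 9, Priya 8. Priya eliminated.
Round 4: Liam 18, Farid 9, Alice 14. Farid eliminated.
Round 5: Liam 18, Alice 23. Alice has a majority (≥21).

Alice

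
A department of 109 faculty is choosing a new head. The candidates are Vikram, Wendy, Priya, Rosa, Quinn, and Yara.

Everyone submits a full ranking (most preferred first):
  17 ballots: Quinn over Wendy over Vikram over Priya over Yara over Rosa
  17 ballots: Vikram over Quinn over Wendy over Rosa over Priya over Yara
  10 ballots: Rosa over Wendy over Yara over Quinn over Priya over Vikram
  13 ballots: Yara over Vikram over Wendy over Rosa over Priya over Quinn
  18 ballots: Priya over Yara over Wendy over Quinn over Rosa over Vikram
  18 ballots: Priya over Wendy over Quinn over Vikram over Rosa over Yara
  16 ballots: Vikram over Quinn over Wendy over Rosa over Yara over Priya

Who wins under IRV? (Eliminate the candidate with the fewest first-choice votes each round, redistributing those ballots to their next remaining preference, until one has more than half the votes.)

Round 1: Vikram 33, Wendy 0, Priya 36, Rosa 10, Quinn 17, Yara 13. Wendy eliminated.
Round 2: Vikram 33, Priya 36, Rosa 10, Quinn 17, Yara 13. Rosa eliminated.
Round 3: Vikram 33, Priya 36, Quinn 17, Yara 23. Quinn eliminated.
Round 4: Vikram 50, Priya 36, Yara 23. Yara eliminated.
Round 5: Vikram 63, Priya 46. Vikram has a majority (≥55).

Vikram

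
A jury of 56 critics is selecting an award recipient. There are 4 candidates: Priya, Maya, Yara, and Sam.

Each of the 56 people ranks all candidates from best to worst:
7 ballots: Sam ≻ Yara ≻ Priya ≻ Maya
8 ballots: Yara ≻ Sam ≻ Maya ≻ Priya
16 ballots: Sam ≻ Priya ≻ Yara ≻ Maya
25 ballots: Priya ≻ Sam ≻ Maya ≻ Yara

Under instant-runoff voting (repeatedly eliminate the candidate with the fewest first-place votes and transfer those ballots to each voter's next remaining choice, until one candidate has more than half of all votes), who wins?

Sam

Round 1: Priya 25, Maya 0, Yara 8, Sam 23. Maya eliminated.
Round 2: Priya 25, Yara 8, Sam 23. Yara eliminated.
Round 3: Priya 25, Sam 31. Sam has a majority (≥29).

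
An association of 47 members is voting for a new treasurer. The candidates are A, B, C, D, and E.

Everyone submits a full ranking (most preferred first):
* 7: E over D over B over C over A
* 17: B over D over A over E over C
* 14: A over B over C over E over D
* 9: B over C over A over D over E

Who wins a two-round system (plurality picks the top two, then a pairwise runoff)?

B

Round 1 first-place votes: A 14, B 26, C 0, D 0, E 7. B and A advance.
Runoff: B is ranked above A on 33 ballots, A above B on 14.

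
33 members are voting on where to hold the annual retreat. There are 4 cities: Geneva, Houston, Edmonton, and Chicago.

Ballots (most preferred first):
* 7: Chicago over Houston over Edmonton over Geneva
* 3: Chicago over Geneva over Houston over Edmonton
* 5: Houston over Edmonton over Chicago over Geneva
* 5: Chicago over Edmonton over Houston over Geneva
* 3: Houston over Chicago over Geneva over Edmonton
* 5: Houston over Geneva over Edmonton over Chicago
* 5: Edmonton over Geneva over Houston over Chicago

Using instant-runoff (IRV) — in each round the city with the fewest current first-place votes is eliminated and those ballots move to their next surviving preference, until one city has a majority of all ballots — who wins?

Round 1: Geneva 0, Houston 13, Edmonton 5, Chicago 15. Geneva eliminated.
Round 2: Houston 13, Edmonton 5, Chicago 15. Edmonton eliminated.
Round 3: Houston 18, Chicago 15. Houston has a majority (≥17).

Houston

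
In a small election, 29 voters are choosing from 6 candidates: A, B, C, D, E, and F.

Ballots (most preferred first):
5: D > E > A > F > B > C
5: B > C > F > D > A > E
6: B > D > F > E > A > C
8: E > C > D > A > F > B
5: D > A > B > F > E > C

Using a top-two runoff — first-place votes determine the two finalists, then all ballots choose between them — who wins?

D

Round 1 first-place votes: A 0, B 11, C 0, D 10, E 8, F 0. B and D advance.
Runoff: B is ranked above D on 11 ballots, D above B on 18.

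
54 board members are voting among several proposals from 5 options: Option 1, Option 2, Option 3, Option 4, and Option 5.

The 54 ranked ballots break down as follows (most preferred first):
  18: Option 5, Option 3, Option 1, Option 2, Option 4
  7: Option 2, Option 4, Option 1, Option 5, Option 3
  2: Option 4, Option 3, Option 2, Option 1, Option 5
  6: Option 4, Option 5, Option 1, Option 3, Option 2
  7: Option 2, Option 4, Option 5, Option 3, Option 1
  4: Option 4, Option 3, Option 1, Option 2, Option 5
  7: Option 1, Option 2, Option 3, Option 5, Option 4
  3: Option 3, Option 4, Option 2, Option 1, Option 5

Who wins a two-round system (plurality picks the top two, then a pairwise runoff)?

Option 2

Round 1 first-place votes: Option 1 7, Option 2 14, Option 3 3, Option 4 12, Option 5 18. Option 5 and Option 2 advance.
Runoff: Option 5 is ranked above Option 2 on 24 ballots, Option 2 above Option 5 on 30.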